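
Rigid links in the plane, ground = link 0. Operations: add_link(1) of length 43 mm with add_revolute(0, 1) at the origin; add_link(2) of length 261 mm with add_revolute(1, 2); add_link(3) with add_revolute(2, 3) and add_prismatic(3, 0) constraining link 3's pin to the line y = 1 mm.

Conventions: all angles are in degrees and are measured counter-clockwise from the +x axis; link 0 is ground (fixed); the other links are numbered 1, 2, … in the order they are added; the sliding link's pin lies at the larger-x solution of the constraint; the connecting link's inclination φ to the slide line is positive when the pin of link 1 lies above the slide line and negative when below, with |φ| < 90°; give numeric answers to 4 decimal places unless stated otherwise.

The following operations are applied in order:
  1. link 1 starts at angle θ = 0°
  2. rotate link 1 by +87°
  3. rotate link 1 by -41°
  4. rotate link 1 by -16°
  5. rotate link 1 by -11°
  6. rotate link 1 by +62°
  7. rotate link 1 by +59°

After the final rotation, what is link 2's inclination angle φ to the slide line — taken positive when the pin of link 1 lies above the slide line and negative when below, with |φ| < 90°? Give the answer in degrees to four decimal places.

geometry: r = 43 mm, L = 261 mm, e = 1 mm; θ starts at 0°
rotate link 1 by +87°: θ ← 0° +87° = 87°
rotate link 1 by -41°: θ ← 87° -41° = 46°
rotate link 1 by -16°: θ ← 46° -16° = 30°
rotate link 1 by -11°: θ ← 30° -11° = 19°
rotate link 1 by +62°: θ ← 19° +62° = 81°
rotate link 1 by +59°: θ ← 81° +59° = 140°
h = r sin θ − e = 27.639867 − 1 = 26.639867
sin φ = h / L = 26.639867 / 261 = 0.10206846
φ = arcsin(0.10206846) = 5.858294°

5.8583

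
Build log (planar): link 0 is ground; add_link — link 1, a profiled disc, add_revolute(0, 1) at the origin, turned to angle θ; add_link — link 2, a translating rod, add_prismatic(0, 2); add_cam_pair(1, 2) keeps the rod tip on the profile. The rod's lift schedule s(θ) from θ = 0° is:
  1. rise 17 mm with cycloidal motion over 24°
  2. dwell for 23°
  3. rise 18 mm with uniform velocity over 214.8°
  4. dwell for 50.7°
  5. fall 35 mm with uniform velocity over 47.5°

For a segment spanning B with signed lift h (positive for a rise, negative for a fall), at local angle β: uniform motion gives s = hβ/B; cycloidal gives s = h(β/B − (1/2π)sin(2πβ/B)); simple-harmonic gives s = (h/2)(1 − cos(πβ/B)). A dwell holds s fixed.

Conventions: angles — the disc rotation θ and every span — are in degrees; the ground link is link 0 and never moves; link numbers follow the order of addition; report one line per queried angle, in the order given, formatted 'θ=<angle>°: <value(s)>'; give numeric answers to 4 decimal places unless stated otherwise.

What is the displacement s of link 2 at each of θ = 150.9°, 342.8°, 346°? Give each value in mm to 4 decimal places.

seg 1 [0°–24°] cycloidal, h=17: full span → s += 17 → s = 17.0000
seg 2 [24°–47°] dwell: s stays 17.0000
seg 3 [47°–261.8°] uniform, h=18: θ=150.9° here. β=103.9, B=214.8. 18·103.9/214.8 = 8.7067 → s = 25.7067
seg 3 [47°–261.8°] uniform, h=18: full span → s += 18 → s = 35.0000
seg 4 [261.8°–312.5°] dwell: s stays 35.0000
seg 5 [312.5°–360°] uniform, h=-35: θ=342.8° here. β=30.3, B=47.5. -35·30.3/47.5 = -22.3263 → s = 12.6737
seg 5 [312.5°–360°] uniform, h=-35: θ=346° here. β=33.5, B=47.5. -35·33.5/47.5 = -24.6842 → s = 10.3158

θ=150.9°: 25.7067
θ=342.8°: 12.6737
θ=346°: 10.3158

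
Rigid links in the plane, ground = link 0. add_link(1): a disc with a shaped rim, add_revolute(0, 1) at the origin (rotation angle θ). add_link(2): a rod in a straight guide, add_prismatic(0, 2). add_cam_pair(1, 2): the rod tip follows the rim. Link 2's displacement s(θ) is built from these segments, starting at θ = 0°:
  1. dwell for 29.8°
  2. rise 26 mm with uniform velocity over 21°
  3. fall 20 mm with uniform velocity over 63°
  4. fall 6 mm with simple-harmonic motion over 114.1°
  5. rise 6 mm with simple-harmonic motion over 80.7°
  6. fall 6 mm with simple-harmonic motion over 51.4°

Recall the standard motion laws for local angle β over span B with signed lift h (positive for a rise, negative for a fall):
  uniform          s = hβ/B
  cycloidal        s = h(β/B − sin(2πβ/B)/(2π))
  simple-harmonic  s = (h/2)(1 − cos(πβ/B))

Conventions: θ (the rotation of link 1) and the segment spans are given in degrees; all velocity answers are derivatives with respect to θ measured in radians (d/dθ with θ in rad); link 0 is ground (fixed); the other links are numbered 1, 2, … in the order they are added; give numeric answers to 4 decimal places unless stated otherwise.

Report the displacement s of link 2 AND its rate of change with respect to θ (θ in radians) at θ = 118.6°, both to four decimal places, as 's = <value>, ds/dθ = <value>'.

segment 1 (0° to 29.8°, dwell): s unchanged at 0.0000
segment 2 (29.8° to 50.8°, uniform, h = 26) is passed completely: s = 0.0000 + (26) = 26.0000
segment 3 (50.8° to 113.8°, uniform, h = -20) is passed completely: s = 26.0000 + (-20) = 6.0000
θ = 118.6° falls in segment 4 (113.8° to 227.9°, simple-harmonic, h = -6): β = 118.6 − 113.8 = 4.8°, B = 114.1°; Δs = -6/2·(1 − cos(π·0.0421)) = -0.0262; s = 6.0000 − 0.0262 = 5.9738
velocity in seg [113.8°–227.9°] (simple-harmonic), θ in radians: β = 4.8° = 0.0838 rad, B = 114.1° = 1.9914 rad; ds/dθ = (πh/(2B)) sin(πβ/B) = (π·(-6)/(2·1.9914)) sin(π·0.0421) = -0.623661 mm/rad

s = 5.9738, ds/dθ = -0.6237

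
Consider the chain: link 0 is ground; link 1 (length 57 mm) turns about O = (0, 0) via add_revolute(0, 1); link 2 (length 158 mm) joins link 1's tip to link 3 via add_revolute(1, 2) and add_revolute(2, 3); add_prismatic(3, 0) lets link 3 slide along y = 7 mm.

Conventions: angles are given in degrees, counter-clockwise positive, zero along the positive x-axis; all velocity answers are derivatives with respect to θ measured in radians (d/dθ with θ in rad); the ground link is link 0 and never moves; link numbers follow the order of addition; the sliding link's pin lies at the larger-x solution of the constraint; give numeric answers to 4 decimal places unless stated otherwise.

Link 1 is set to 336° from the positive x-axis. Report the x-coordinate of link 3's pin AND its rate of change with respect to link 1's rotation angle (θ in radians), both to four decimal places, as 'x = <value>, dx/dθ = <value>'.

geometry: r = 57 mm, L = 158 mm, e = 7 mm
crank pin P = (r cos θ, r sin θ) = (52.072091, -23.183989)
h = r sin θ − e = -23.183989 − 7 = -30.183989
x = r cos θ + √(L² − h²) = 52.072091 + 155.090060 = 207.162151
dx/dθ = −r sin θ − h·r cos θ/√(L² − h²) (θ in radians; h = -30.183989) = 33.318380

x = 207.1622, dx/dθ = 33.3184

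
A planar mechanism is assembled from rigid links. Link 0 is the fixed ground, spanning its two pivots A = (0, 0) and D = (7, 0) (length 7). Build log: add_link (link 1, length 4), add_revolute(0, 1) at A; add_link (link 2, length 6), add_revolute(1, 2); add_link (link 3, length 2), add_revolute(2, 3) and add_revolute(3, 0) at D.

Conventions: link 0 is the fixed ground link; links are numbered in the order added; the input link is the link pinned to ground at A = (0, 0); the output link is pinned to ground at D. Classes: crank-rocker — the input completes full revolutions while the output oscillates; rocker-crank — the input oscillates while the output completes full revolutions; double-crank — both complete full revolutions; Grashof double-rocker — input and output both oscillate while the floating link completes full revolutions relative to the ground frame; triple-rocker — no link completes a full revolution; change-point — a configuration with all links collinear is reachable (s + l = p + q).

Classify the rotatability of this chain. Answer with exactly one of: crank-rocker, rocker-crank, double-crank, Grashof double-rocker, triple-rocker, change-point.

lengths: ground=7, input=4, coupler=6, output=2
sorted: s=2 (shortest), l=7 (longest), p+q=10
s + l = 9 vs p + q = 10
s + l < p + q (Grashof) with shortest = output link → rocker-crank

rocker-crank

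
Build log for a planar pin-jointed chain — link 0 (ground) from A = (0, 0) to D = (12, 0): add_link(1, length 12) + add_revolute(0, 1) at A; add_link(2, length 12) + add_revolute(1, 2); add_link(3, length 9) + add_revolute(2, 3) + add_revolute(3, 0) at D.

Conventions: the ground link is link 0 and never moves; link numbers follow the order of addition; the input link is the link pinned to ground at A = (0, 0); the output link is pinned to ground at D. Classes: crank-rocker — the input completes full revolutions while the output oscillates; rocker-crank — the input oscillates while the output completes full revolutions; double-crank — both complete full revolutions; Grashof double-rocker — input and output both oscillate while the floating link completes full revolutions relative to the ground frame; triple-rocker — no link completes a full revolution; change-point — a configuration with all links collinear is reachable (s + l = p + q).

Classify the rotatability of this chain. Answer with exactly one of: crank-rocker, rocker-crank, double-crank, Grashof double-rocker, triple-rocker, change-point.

lengths: ground=12, input=12, coupler=12, output=9
sorted: s=9 (shortest), l=12 (longest), p+q=24
s + l = 21 vs p + q = 24
s + l < p + q (Grashof) with shortest = output link → rocker-crank

rocker-crank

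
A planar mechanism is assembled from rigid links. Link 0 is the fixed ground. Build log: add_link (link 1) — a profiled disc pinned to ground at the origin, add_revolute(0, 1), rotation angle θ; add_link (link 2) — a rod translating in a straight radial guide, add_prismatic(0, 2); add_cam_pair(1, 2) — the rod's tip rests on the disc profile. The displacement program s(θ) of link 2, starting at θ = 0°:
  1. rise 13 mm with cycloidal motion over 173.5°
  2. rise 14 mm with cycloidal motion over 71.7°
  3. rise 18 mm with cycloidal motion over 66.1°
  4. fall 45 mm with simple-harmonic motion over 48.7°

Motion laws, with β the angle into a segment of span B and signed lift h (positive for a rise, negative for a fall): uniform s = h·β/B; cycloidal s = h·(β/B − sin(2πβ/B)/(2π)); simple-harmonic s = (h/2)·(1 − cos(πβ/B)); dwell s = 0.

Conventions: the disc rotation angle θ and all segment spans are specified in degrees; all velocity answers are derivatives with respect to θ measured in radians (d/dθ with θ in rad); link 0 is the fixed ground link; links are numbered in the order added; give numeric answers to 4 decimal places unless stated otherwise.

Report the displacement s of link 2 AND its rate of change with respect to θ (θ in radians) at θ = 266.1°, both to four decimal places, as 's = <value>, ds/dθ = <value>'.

seg 1 [0°–173.5°] cycloidal, h=13: full span → s += 13 → s = 13.0000
seg 2 [173.5°–245.2°] cycloidal, h=14: full span → s += 14 → s = 27.0000
seg 3 [245.2°–311.3°] cycloidal, h=18: θ=266.1° here. β=20.9, B=66.1. 18·(0.3162 − sin(2π·0.3162)/(2π)) = 3.0708 → s = 30.0708
velocity in seg [245.2°–311.3°] (cycloidal), θ in radians: β = 20.9° = 0.3648 rad, B = 66.1° = 1.1537 rad; ds/dθ = (h/B)(1 − cos(2πβ/B)) = (18/1.1537)(1 − cos(2π·0.3162)) = 21.905649 mm/rad

s = 30.0708, ds/dθ = 21.9056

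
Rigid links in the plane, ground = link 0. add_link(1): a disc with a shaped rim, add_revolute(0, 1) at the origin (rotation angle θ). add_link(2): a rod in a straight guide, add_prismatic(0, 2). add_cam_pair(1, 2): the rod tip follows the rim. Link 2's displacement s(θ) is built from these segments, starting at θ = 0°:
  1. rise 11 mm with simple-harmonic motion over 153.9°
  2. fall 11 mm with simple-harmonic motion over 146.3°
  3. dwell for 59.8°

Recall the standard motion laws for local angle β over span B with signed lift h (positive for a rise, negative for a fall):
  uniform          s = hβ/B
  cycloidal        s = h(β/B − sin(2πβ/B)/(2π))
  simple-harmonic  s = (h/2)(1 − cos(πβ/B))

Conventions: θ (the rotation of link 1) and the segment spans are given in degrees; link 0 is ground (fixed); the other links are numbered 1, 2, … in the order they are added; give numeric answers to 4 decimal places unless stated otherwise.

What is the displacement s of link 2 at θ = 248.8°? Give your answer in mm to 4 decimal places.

segment 1 (0° to 153.9°, simple-harmonic, h = 11) is passed completely: s = 0.0000 + (11) = 11.0000
θ = 248.8° falls in segment 2 (153.9° to 300.2°, simple-harmonic, h = -11): β = 248.8 − 153.9 = 94.9°, B = 146.3°; Δs = -11/2·(1 − cos(π·0.6487)) = -7.9764; s = 11.0000 − 7.9764 = 3.0236

3.0236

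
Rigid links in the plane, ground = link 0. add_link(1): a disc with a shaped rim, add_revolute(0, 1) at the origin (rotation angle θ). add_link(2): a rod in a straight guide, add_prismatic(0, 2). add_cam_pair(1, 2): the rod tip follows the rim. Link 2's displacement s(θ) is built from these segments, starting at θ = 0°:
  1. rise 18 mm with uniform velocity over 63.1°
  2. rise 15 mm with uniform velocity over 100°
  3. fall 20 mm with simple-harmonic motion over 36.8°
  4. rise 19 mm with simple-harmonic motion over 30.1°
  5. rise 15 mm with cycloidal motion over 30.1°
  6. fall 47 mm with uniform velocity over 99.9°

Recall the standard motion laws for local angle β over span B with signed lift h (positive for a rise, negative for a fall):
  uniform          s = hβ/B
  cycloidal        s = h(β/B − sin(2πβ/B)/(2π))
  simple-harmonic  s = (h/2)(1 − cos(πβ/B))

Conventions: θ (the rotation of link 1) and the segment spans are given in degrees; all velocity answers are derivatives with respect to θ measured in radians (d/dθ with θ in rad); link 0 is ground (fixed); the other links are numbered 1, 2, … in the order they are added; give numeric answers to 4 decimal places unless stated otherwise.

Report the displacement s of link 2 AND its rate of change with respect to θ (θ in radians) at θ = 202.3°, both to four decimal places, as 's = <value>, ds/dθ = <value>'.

segment 1 (0° to 63.1°, uniform, h = 18) is passed completely: s = 0.0000 + (18) = 18.0000
segment 2 (63.1° to 163.1°, uniform, h = 15) is passed completely: s = 18.0000 + (15) = 33.0000
segment 3 (163.1° to 199.9°, simple-harmonic, h = -20) is passed completely: s = 33.0000 + (-20) = 13.0000
θ = 202.3° falls in segment 4 (199.9° to 230°, simple-harmonic, h = 19): β = 202.3 − 199.9 = 2.4°, B = 30.1°; Δs = 19/2·(1 − cos(π·0.0797)) = 0.2965; s = 13.0000 + 0.2965 = 13.2965
velocity in seg [199.9°–230°] (simple-harmonic), θ in radians: β = 2.4° = 0.0419 rad, B = 30.1° = 0.5253 rad; ds/dθ = (πh/(2B)) sin(πβ/B) = (π·19/(2·0.5253)) sin(π·0.0797) = 14.082279 mm/rad

s = 13.2965, ds/dθ = 14.0823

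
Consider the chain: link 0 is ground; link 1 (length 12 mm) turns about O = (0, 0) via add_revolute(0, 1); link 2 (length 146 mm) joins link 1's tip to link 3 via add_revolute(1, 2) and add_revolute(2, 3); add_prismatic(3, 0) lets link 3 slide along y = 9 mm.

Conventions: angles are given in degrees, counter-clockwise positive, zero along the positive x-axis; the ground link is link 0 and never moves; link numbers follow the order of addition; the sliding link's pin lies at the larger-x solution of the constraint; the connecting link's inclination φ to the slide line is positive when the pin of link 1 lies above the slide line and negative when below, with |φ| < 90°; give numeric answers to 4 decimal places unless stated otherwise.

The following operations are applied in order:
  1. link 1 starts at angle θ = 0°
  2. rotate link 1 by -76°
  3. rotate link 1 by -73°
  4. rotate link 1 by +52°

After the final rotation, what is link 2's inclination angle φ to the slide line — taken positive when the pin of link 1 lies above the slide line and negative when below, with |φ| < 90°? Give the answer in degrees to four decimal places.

geometry: r = 12 mm, L = 146 mm, e = 9 mm; θ starts at 0°
rotate link 1 by -76°: θ ← 0° -76° = -76°
rotate link 1 by -73°: θ ← -76° -73° = -149°
rotate link 1 by +52°: θ ← -149° +52° = -97°
h = r sin θ − e = -11.910554 − 9 = -20.910554
sin φ = h / L = -20.910554 / 146 = -0.14322297
φ = arcsin(-0.14322297) = -8.234389°

-8.2344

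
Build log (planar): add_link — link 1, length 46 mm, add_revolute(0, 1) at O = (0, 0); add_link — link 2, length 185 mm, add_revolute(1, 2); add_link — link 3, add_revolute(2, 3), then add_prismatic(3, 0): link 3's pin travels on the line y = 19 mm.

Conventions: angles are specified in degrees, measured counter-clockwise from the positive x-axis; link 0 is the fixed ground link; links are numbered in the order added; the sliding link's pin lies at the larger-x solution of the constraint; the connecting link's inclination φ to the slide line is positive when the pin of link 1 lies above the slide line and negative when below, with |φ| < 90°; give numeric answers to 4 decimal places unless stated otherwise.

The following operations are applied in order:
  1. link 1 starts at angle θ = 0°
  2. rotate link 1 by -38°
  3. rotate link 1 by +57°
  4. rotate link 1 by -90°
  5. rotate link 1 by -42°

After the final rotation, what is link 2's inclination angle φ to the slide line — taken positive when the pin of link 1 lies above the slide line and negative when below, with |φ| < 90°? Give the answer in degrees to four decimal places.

geometry: r = 46 mm, L = 185 mm, e = 19 mm; θ starts at 0°
rotate link 1 by -38°: θ ← 0° -38° = -38°
rotate link 1 by +57°: θ ← -38° +57° = 19°
rotate link 1 by -90°: θ ← 19° -90° = -71°
rotate link 1 by -42°: θ ← -71° -42° = -113°
h = r sin θ − e = -42.343223 − 19 = -61.343223
sin φ = h / L = -61.343223 / 185 = -0.33158499
φ = arcsin(-0.33158499) = -19.365006°

-19.3650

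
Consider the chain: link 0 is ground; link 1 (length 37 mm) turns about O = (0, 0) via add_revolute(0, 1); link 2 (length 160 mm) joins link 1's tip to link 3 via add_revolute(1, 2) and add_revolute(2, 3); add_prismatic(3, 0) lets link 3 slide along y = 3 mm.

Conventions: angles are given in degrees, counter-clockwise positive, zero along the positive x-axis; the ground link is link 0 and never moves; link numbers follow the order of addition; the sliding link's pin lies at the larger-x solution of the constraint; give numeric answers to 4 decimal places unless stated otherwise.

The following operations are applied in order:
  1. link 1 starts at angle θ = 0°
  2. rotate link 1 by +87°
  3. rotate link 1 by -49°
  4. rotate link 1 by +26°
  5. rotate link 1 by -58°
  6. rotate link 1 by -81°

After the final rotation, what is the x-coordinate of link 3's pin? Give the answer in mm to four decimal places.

geometry: r = 37 mm, L = 160 mm, e = 3 mm; θ starts at 0°
rotate link 1 by +87°: θ ← 0° +87° = 87°
rotate link 1 by -49°: θ ← 87° -49° = 38°
rotate link 1 by +26°: θ ← 38° +26° = 64°
rotate link 1 by -58°: θ ← 64° -58° = 6°
rotate link 1 by -81°: θ ← 6° -81° = -75°
crank pin P = (r cos θ, r sin θ) = (9.576305, -35.739256)
h = r sin θ − e = -35.739256 − 3 = -38.739256
x = r cos θ + √(L² − h²) = 9.576305 + 155.239396 = 164.815701

164.8157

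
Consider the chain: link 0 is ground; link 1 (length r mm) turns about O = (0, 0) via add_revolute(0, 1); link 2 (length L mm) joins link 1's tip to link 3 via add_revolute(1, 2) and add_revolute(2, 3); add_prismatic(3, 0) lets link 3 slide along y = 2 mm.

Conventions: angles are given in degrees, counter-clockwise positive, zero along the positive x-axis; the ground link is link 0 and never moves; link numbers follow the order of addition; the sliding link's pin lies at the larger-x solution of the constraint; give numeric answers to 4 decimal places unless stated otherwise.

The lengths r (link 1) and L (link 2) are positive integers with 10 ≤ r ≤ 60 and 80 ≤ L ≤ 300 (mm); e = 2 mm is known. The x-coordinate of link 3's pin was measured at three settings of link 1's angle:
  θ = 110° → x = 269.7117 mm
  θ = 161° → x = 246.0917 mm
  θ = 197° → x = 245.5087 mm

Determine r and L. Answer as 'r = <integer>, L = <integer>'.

constraint per measurement: (x − r cos θ)² + (r sin θ − e)² = L²
subtracting the θ₁ and θ₂ equations cancels the r² and L² terms:
r = (x₁² − x₂²) / (2[(x₁cos θ₁ + e sin θ₁) − (x₂cos θ₂ + e sin θ₂)]) = 43.0001 → r = 43
L² = (x₁ − r cos θ₁)² + (r sin θ₁ − e)² = 82369.0017 → L = 287.0000 → L = 287
check at θ₃=197°: x = 245.5087 (printed 245.5087) ✓

r = 43, L = 287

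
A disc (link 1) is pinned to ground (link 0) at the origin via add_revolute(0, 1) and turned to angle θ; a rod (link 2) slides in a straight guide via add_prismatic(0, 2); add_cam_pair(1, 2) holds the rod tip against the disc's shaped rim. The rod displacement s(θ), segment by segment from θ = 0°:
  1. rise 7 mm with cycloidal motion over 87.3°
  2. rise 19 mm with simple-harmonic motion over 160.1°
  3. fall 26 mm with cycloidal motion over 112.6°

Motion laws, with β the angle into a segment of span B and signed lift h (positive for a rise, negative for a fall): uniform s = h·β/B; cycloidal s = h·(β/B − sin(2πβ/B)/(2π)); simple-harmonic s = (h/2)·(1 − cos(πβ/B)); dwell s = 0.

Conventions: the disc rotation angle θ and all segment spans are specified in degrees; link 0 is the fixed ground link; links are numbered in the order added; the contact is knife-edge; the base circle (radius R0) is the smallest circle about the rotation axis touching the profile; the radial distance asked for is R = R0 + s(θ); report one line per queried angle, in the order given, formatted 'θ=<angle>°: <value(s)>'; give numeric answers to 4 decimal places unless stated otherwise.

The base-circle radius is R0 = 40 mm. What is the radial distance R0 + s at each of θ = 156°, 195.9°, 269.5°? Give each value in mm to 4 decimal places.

segment 1 (0° to 87.3°, cycloidal, h = 7) is passed completely: s = 0.0000 + (7) = 7.0000
θ = 156° falls in segment 2 (87.3° to 247.4°, simple-harmonic, h = 19): β = 156 − 87.3 = 68.7°, B = 160.1°; Δs = 19/2·(1 − cos(π·0.4291)) = 7.4016; s = 7.0000 + 7.4016 = 14.4016
θ = 195.9° falls in segment 2 (87.3° to 247.4°, simple-harmonic, h = 19): β = 195.9 − 87.3 = 108.6°, B = 160.1°; Δs = 19/2·(1 − cos(π·0.6783)) = 14.5481; s = 7.0000 + 14.5481 = 21.5481
segment 2 (87.3° to 247.4°, simple-harmonic, h = 19) is passed completely: s = 7.0000 + (19) = 26.0000
θ = 269.5° falls in segment 3 (247.4° to 360°, cycloidal, h = -26): β = 269.5 − 247.4 = 22.1°, B = 112.6°; Δs = -26·(0.1963 − sin(2π·0.1963)/(2π)) = -1.1986; s = 26.0000 − 1.1986 = 24.8014
θ=156°: R = R0 + s = 40 + 14.4016 = 54.4016
θ=195.9°: R = R0 + s = 40 + 21.5481 = 61.5481
θ=269.5°: R = R0 + s = 40 + 24.8014 = 64.8014

θ=156°: 54.4016
θ=195.9°: 61.5481
θ=269.5°: 64.8014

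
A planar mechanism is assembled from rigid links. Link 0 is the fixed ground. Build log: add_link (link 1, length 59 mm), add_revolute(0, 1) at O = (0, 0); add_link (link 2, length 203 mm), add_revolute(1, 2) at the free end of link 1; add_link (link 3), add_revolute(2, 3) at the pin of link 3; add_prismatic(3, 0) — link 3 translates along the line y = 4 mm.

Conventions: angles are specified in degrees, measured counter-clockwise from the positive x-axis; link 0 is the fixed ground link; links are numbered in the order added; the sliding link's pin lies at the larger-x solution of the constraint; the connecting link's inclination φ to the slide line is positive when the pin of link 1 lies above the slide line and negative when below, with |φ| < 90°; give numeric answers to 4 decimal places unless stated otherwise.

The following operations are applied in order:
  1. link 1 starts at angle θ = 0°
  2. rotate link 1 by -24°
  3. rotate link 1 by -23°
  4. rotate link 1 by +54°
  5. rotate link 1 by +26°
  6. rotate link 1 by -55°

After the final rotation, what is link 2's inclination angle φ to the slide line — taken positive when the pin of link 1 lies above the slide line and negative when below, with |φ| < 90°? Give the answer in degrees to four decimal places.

geometry: r = 59 mm, L = 203 mm, e = 4 mm; θ starts at 0°
rotate link 1 by -24°: θ ← 0° -24° = -24°
rotate link 1 by -23°: θ ← -24° -23° = -47°
rotate link 1 by +54°: θ ← -47° +54° = 7°
rotate link 1 by +26°: θ ← 7° +26° = 33°
rotate link 1 by -55°: θ ← 33° -55° = -22°
h = r sin θ − e = -22.101789 − 4 = -26.101789
sin φ = h / L = -26.101789 / 203 = -0.12858024
φ = arcsin(-0.12858024) = -7.387558°

-7.3876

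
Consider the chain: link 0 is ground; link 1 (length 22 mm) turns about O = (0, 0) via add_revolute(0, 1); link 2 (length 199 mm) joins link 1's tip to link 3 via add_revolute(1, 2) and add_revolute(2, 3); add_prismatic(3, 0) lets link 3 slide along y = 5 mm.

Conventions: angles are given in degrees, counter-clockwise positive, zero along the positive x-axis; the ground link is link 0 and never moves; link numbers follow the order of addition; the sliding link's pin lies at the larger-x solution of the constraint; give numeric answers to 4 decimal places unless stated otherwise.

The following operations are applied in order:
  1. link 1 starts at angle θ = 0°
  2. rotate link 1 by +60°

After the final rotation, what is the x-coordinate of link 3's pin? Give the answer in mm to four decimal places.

geometry: r = 22 mm, L = 199 mm, e = 5 mm; θ starts at 0°
rotate link 1 by +60°: θ ← 0° +60° = 60°
crank pin P = (r cos θ, r sin θ) = (11.000000, 19.052559)
h = r sin θ − e = 19.052559 − 5 = 14.052559
x = r cos θ + √(L² − h²) = 11.000000 + 198.503213 = 209.503213

209.5032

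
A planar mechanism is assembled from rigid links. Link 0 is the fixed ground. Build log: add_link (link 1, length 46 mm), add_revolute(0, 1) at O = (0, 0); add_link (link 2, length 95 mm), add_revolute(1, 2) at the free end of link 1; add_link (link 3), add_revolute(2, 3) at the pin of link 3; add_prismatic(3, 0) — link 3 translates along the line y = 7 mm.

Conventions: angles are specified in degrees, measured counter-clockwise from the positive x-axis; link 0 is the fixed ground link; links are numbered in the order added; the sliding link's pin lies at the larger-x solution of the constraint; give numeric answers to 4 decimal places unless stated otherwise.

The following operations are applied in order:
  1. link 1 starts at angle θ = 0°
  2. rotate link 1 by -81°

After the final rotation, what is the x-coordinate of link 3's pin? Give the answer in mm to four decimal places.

geometry: r = 46 mm, L = 95 mm, e = 7 mm; θ starts at 0°
rotate link 1 by -81°: θ ← 0° -81° = -81°
crank pin P = (r cos θ, r sin θ) = (7.195985, -45.433664)
h = r sin θ − e = -45.433664 − 7 = -52.433664
x = r cos θ + √(L² − h²) = 7.195985 + 79.219385 = 86.415370

86.4154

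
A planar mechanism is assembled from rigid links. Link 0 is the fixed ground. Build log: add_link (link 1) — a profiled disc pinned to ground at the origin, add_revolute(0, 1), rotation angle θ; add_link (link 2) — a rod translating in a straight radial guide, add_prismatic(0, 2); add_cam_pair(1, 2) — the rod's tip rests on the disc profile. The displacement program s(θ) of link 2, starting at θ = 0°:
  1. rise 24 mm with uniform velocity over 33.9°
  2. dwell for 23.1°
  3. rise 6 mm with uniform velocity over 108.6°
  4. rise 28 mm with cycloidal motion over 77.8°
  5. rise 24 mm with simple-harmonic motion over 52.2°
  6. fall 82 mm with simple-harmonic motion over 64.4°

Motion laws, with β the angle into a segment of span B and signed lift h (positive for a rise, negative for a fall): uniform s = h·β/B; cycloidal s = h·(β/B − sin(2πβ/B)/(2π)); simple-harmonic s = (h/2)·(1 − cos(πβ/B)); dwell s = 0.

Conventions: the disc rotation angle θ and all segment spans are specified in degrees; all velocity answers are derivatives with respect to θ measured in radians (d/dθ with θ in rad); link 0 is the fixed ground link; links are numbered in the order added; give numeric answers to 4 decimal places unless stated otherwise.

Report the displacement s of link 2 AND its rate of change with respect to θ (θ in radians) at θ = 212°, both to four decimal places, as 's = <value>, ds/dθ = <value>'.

seg 1 [0°–33.9°] uniform, h=24: full span → s += 24 → s = 24.0000
seg 2 [33.9°–57°] dwell: s stays 24.0000
seg 3 [57°–165.6°] uniform, h=6: full span → s += 6 → s = 30.0000
seg 4 [165.6°–243.4°] cycloidal, h=28: θ=212° here. β=46.4, B=77.8. 28·(0.5964 − sin(2π·0.5964)/(2π)) = 19.2364 → s = 49.2364
velocity in seg [165.6°–243.4°] (cycloidal), θ in radians: β = 46.4° = 0.8098 rad, B = 77.8° = 1.3579 rad; ds/dθ = (h/B)(1 − cos(2πβ/B)) = (28/1.3579)(1 − cos(2π·0.5964)) = 37.572788 mm/rad

s = 49.2364, ds/dθ = 37.5728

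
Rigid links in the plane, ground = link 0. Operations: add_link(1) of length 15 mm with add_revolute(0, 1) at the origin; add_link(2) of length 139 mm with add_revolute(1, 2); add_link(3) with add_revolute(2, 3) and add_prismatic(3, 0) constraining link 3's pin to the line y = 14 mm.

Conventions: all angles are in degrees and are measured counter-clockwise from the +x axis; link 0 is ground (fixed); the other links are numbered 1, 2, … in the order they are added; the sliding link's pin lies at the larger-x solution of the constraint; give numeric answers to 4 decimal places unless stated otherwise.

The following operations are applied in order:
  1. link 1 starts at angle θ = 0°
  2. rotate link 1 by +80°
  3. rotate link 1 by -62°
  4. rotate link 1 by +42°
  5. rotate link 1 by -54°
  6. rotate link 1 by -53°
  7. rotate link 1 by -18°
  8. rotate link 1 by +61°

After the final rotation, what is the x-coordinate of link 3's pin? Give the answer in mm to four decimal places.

geometry: r = 15 mm, L = 139 mm, e = 14 mm; θ starts at 0°
rotate link 1 by +80°: θ ← 0° +80° = 80°
rotate link 1 by -62°: θ ← 80° -62° = 18°
rotate link 1 by +42°: θ ← 18° +42° = 60°
rotate link 1 by -54°: θ ← 60° -54° = 6°
rotate link 1 by -53°: θ ← 6° -53° = -47°
rotate link 1 by -18°: θ ← -47° -18° = -65°
rotate link 1 by +61°: θ ← -65° +61° = -4°
crank pin P = (r cos θ, r sin θ) = (14.963461, -1.046347)
h = r sin θ − e = -1.046347 − 14 = -15.046347
x = r cos θ + √(L² − h²) = 14.963461 + 138.183239 = 153.146699

153.1467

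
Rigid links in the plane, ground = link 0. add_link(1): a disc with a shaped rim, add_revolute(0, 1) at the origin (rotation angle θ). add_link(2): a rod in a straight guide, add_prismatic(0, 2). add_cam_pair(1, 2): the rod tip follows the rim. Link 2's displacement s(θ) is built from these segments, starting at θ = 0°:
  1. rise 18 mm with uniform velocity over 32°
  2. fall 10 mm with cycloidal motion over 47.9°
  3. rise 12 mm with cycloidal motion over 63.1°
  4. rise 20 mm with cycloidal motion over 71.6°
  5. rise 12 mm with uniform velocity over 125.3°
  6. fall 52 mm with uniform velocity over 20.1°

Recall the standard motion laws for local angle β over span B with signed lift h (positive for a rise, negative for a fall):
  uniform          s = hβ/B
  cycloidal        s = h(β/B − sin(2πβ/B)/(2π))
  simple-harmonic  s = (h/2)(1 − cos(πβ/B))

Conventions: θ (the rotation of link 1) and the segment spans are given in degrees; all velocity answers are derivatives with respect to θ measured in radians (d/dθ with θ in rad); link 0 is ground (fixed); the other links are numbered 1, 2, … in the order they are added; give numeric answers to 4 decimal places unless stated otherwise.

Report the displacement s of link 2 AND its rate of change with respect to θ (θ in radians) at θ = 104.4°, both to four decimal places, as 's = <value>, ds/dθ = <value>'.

segment 1 (0° to 32°, uniform, h = 18) is passed completely: s = 0.0000 + (18) = 18.0000
segment 2 (32° to 79.9°, cycloidal, h = -10) is passed completely: s = 18.0000 + (-10) = 8.0000
θ = 104.4° falls in segment 3 (79.9° to 143°, cycloidal, h = 12): β = 104.4 − 79.9 = 24.5°, B = 63.1°; Δs = 12·(0.3883 − sin(2π·0.3883)/(2π)) = 3.4260; s = 8.0000 + 3.4260 = 11.4260
velocity in seg [79.9°–143°] (cycloidal), θ in radians: β = 24.5° = 0.4276 rad, B = 63.1° = 1.1013 rad; ds/dθ = (h/B)(1 − cos(2πβ/B)) = (12/1.1013)(1 − cos(2π·0.3883)) = 19.215965 mm/rad

s = 11.4260, ds/dθ = 19.2160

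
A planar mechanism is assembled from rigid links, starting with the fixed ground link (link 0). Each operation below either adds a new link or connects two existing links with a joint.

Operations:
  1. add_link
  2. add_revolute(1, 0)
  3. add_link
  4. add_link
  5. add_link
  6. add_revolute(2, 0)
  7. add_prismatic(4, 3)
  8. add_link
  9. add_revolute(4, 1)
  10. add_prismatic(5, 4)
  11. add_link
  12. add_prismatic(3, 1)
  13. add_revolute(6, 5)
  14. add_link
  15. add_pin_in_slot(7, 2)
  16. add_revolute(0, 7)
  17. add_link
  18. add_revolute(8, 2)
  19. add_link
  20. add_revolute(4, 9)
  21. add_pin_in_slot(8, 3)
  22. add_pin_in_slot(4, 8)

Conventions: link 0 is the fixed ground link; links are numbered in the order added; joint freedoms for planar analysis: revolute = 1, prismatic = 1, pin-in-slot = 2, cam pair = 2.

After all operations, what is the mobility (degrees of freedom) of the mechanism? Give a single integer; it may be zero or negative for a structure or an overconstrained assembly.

(L,J1,J2)=(1,0,0); link0 fixed
link1: (2,0,0)
R 1-0 [J1]: (2,1,0)
link2: (3,1,0)
link3: (4,1,0)
link4: (5,1,0)
R 2-0 [J1]: (5,2,0)
P 4-3 [J1]: (5,3,0)
link5: (6,3,0)
R 4-1 [J1]: (6,4,0)
P 5-4 [J1]: (6,5,0)
link6: (7,5,0)
P 3-1 [J1]: (7,6,0)
R 6-5 [J1]: (7,7,0)
link7: (8,7,0)
PS 7-2 [J2]: (8,7,1)
R 0-7 [J1]: (8,8,1)
link8: (9,8,1)
R 8-2 [J1]: (9,9,1)
link9: (10,9,1)
R 4-9 [J1]: (10,10,1)
PS 8-3 [J2]: (10,10,2)
PS 4-8 [J2]: (10,10,3)
Grübler: 3·9 − 2·10 − 3 = 4

M = 4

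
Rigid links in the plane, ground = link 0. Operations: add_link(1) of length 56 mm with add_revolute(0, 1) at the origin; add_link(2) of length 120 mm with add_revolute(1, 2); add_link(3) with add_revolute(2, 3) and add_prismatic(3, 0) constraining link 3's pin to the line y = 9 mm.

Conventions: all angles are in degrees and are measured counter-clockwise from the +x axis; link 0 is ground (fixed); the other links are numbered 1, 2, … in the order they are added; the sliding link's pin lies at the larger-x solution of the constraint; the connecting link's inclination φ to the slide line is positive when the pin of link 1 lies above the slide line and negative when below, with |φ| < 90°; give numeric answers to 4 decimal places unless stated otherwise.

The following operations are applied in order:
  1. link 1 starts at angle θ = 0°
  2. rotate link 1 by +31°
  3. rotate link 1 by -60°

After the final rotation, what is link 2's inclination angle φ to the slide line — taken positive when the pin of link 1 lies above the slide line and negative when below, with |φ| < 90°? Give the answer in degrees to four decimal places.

geometry: r = 56 mm, L = 120 mm, e = 9 mm; θ starts at 0°
rotate link 1 by +31°: θ ← 0° +31° = 31°
rotate link 1 by -60°: θ ← 31° -60° = -29°
h = r sin θ − e = -27.149339 − 9 = -36.149339
sin φ = h / L = -36.149339 / 120 = -0.30124449
φ = arcsin(-0.30124449) = -17.532365°

-17.5324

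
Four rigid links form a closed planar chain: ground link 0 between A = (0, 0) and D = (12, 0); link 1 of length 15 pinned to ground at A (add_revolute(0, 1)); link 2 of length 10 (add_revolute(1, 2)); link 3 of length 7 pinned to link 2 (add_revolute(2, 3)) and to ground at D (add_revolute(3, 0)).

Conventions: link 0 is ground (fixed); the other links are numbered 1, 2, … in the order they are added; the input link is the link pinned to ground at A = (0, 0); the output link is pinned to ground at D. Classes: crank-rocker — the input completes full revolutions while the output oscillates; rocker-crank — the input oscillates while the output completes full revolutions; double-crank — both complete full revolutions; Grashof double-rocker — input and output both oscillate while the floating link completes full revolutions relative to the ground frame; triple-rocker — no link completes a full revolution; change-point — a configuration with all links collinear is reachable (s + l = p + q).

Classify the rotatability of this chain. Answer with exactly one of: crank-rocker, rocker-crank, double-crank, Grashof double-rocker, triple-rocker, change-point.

lengths: ground=12, input=15, coupler=10, output=7
sorted: s=7 (shortest), l=15 (longest), p+q=22
s + l = 22 vs p + q = 22
s + l = p + q → change-point (collinear configuration reachable)

change-point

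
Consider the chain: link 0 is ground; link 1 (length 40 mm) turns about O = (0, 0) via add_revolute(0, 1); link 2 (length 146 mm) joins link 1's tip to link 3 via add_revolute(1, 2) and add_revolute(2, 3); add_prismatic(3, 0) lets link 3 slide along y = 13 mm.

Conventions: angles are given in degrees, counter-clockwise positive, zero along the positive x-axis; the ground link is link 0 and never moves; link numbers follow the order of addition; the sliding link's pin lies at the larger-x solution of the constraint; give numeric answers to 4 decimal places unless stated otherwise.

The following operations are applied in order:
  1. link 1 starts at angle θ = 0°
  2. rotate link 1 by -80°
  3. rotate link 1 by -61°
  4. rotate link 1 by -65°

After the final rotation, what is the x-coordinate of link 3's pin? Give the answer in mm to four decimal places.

geometry: r = 40 mm, L = 146 mm, e = 13 mm; θ starts at 0°
rotate link 1 by -80°: θ ← 0° -80° = -80°
rotate link 1 by -61°: θ ← -80° -61° = -141°
rotate link 1 by -65°: θ ← -141° -65° = -206°
crank pin P = (r cos θ, r sin θ) = (-35.951762, 17.534846)
h = r sin θ − e = 17.534846 − 13 = 4.534846
x = r cos θ + √(L² − h²) = -35.951762 + 145.929556 = 109.977794

109.9778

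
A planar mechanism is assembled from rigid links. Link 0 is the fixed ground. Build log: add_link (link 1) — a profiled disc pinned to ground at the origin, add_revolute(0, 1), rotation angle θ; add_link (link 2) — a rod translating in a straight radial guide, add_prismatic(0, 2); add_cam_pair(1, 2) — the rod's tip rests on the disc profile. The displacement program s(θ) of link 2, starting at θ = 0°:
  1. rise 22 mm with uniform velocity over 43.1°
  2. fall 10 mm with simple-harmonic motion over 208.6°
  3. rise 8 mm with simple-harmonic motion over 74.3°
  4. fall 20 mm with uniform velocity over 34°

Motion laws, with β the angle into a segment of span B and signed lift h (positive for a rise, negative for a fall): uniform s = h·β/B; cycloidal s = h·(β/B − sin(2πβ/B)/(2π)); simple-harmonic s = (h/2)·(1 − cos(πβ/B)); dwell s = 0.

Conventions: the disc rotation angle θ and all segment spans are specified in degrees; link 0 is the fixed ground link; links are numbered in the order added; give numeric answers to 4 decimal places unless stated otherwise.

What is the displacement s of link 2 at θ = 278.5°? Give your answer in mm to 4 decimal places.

seg 1 [0°–43.1°] uniform, h=22: full span → s += 22 → s = 22.0000
seg 2 [43.1°–251.7°] simple-harmonic, h=-10: full span → s += -10 → s = 12.0000
seg 3 [251.7°–326°] simple-harmonic, h=8: θ=278.5° here. β=26.8, B=74.3. 8/2·(1 − cos(π·0.3607)) = 2.3048 → s = 14.3048

14.3048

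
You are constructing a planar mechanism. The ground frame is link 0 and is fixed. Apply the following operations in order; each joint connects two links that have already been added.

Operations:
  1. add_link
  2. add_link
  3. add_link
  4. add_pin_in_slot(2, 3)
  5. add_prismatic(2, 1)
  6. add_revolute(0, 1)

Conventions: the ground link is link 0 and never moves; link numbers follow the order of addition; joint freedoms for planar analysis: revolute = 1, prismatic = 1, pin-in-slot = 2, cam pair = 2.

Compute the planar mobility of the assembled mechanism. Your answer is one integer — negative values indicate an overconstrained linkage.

L=1 J1=0 J2=0
add link → L=2 J1=0 J2=0
add link → L=3 J1=0 J2=0
add link → L=4 J1=0 J2=0
PS@2,3 dof=2 J2 → L=4 J1=0 J2=1
P@2,1 dof=1 J1 → L=4 J1=1 J2=1
R@0,1 dof=1 J1 → L=4 J1=2 J2=1
M=3(L−1)−2J1−J2=3·3−2·2−1=4

M = 4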